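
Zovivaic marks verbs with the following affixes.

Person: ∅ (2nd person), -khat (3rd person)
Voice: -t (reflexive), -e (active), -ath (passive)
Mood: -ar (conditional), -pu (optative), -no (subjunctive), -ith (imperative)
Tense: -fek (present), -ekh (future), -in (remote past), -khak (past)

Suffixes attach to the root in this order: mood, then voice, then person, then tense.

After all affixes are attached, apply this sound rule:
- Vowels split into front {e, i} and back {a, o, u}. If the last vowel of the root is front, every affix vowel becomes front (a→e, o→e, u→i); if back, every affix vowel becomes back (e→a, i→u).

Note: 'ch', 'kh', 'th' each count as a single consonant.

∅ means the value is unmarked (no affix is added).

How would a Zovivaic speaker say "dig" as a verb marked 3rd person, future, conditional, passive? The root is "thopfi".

thopfierethkhetekh

Attach mood conditional -ar → thopfiar.
Attach voice passive -ath → thopfiarath.
Attach person 3rd person -khat → thopfiarathkhat.
Attach tense future -ekh → thopfiarathkhatekh.
Apply vowel harmony: thopfiarathkhatekh → thopfierethkhetekh.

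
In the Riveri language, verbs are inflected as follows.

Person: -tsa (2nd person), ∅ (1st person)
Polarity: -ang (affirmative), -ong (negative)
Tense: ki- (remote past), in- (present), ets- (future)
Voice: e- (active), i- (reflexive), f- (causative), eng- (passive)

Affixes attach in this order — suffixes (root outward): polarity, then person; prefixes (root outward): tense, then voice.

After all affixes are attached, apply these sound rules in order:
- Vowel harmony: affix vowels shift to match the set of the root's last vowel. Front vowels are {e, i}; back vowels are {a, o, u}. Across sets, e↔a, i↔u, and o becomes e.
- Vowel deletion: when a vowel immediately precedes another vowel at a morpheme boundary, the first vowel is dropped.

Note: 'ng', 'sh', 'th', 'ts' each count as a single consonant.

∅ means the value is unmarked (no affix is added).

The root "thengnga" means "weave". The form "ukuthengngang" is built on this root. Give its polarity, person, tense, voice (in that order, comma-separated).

Segment: i-ki-thengnga-ang.
polarity: -ang → affirmative.
person: ∅ → 1st person.
tense: ki- → remote past.
voice: i- → reflexive.

affirmative, 1st person, remote past, reflexive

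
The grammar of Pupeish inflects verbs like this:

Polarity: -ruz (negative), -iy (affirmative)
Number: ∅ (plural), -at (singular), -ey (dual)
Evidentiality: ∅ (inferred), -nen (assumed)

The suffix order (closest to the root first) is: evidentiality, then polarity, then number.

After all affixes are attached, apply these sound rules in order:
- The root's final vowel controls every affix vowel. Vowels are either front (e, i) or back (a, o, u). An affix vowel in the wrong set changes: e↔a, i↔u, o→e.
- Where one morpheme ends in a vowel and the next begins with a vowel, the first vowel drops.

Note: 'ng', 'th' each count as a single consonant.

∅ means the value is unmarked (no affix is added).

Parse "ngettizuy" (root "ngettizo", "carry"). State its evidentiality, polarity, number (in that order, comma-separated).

inferred, affirmative, plural

Segment: ngettizo-iy.
evidentiality: ∅ → inferred.
polarity: -iy → affirmative.
number: ∅ → plural.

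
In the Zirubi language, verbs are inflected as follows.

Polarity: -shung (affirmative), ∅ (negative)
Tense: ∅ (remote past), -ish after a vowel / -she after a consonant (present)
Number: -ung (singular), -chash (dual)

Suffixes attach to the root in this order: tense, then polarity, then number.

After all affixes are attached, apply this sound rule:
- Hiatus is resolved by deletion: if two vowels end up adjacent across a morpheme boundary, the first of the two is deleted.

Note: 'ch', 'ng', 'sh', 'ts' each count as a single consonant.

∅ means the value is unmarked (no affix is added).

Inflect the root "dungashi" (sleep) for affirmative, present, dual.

Attach tense present -ish (after vowel 'i') → dungashiish.
Attach polarity affirmative -shung → dungashiishshung.
Attach number dual -chash → dungashiishshungchash.
Apply vowel deletion: dungashiishshungchash → dungashishshungchash.

dungashishshungchash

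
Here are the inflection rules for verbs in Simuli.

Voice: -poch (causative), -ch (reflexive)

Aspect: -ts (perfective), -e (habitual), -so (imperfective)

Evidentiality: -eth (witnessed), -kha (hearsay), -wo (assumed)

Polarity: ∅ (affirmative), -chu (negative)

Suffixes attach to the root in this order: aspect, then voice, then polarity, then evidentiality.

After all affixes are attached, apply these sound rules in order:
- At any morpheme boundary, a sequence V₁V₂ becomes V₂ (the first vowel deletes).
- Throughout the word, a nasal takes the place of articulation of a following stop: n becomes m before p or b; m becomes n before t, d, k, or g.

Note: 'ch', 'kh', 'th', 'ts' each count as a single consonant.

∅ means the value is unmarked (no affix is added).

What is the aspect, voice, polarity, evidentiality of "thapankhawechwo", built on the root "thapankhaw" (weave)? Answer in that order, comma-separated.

Segment: thapankhaw-e-ch-wo.
aspect: -e → habitual.
voice: -ch → reflexive.
polarity: ∅ → affirmative.
evidentiality: -wo → assumed.

habitual, reflexive, affirmative, assumed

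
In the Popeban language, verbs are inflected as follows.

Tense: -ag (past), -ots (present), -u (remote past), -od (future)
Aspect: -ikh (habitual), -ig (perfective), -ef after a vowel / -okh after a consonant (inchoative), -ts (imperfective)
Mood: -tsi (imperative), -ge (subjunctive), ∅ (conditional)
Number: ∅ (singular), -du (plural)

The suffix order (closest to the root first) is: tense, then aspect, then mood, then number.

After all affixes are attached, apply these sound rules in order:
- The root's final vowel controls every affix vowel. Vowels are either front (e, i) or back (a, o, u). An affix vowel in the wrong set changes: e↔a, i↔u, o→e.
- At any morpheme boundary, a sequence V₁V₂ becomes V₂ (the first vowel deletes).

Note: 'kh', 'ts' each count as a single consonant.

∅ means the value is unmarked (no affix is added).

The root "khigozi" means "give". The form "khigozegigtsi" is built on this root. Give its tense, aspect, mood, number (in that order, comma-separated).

Segment: khigozi-ag-ig-tsi.
tense: -ag → past.
aspect: -ig → perfective.
mood: -tsi → imperative.
number: ∅ → singular.

past, perfective, imperative, singular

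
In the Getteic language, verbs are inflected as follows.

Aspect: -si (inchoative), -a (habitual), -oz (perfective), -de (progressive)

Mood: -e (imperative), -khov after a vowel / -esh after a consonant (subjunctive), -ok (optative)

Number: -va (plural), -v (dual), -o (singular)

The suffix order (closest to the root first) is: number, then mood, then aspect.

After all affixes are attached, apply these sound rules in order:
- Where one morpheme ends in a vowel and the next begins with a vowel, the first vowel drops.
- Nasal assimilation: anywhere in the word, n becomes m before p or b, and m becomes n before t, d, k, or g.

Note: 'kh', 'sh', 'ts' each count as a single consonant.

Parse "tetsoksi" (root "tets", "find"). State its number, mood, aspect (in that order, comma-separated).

Segment: tets-o-ok-si.
number: -o → singular.
mood: -ok → optative.
aspect: -si → inchoative.

singular, optative, inchoative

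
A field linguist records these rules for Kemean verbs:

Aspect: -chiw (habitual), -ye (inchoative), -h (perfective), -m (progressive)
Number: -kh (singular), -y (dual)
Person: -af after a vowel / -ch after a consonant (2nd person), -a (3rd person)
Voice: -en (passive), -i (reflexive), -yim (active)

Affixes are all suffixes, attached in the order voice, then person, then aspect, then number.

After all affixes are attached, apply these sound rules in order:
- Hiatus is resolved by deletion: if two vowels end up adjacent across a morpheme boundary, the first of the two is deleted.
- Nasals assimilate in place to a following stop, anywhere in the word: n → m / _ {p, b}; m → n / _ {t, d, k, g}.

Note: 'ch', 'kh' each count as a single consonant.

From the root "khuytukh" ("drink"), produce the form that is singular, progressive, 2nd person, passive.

Attach voice passive -en → khuytukhen.
Attach person 2nd person -ch (after consonant 'n') → khuytukhench.
Attach aspect progressive -m → khuytukhenchm.
Attach number singular -kh → khuytukhenchmkh.
Vowel deletion: no change.
Nasal assimilation: no change.

khuytukhenchmkh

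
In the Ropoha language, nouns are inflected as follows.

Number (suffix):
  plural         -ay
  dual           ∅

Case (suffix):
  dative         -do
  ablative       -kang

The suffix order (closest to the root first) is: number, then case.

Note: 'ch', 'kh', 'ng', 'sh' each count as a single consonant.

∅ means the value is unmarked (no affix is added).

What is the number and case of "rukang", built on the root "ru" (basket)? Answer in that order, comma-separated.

Segment: ru-kang.
number: ∅ → dual.
case: -kang → ablative.

dual, ablative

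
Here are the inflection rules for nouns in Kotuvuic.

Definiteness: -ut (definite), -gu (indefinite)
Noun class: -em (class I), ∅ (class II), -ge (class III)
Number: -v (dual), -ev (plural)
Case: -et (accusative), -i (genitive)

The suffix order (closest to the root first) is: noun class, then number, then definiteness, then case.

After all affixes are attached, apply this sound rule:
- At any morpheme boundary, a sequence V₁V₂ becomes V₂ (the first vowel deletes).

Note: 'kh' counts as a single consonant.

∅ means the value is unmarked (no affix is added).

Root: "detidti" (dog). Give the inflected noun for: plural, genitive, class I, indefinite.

detidtemevgi

Attach noun class class I -em → detidtiem.
Attach number plural -ev → detidtiemev.
Attach definiteness indefinite -gu → detidtiemevgu.
Attach case genitive -i → detidtiemevgui.
Apply vowel deletion: detidtiemevgui → detidtemevgi.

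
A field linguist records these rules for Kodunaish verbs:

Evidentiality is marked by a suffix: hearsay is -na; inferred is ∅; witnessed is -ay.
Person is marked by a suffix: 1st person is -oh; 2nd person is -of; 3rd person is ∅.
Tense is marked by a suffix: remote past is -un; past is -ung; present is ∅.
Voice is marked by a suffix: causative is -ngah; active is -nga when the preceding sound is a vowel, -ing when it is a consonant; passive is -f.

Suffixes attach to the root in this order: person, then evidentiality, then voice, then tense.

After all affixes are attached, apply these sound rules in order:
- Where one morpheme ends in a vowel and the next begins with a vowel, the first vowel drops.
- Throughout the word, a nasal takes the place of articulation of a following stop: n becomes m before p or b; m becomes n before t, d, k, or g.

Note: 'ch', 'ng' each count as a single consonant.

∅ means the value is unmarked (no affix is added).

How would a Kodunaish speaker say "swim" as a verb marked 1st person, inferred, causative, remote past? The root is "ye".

yohngahun

Attach person 1st person -oh → yeoh.
evidentiality = inferred: zero marking, form stays yeoh.
Attach voice causative -ngah → yeohngah.
Attach tense remote past -un → yeohngahun.
Apply vowel deletion: yeohngahun → yohngahun.
Nasal assimilation: no change.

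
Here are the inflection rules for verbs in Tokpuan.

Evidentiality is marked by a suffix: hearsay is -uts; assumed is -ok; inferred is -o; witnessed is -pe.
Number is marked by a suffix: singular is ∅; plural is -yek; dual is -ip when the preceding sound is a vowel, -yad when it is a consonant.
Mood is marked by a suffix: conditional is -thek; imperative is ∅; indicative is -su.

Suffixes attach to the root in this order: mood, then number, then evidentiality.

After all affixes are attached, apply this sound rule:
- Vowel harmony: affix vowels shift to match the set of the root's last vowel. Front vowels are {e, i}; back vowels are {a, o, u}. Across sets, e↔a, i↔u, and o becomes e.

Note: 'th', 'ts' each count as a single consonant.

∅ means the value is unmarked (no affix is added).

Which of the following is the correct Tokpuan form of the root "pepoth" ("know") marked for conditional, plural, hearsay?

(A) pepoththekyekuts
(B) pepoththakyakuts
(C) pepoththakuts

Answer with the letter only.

B

Attach mood conditional -thek → pepoththek.
Attach number plural -yek → pepoththekyek.
Attach evidentiality hearsay -uts → pepoththekyekuts.
Apply vowel harmony: pepoththekyekuts → pepoththakyakuts.
So the correct form is pepoththakyakuts, option (B).
(C) pepoththakuts is wrong: it uses singular instead of plural for number.
(A) pepoththekyekuts is wrong: it fails to apply the sound rule(s).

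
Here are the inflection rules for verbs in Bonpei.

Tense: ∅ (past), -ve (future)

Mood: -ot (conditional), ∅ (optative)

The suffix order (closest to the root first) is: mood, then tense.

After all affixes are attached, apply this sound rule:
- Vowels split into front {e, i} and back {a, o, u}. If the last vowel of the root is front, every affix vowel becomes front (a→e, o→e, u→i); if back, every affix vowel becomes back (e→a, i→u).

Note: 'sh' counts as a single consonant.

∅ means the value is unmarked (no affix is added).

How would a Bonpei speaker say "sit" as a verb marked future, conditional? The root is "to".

Attach mood conditional -ot → toot.
Attach tense future -ve → tootve.
Apply vowel harmony: tootve → tootva.

tootva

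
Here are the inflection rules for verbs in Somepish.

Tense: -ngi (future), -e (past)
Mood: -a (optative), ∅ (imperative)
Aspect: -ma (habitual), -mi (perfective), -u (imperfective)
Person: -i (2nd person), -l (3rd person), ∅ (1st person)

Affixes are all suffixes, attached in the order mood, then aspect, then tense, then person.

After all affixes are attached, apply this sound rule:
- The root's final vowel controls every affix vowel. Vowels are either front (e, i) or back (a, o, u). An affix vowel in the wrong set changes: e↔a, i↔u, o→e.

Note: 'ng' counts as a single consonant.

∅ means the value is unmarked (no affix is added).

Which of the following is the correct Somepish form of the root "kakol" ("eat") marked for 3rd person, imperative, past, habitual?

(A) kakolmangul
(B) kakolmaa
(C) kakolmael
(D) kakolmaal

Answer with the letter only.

D

mood = imperative: zero marking, form stays kakol.
Attach aspect habitual -ma → kakolma.
Attach tense past -e → kakolmae.
Attach person 3rd person -l → kakolmael.
Apply vowel harmony: kakolmael → kakolmaal.
So the correct form is kakolmaal, option (D).
(A) kakolmangul is wrong: it uses future instead of past for tense.
(C) kakolmael is wrong: it fails to apply the sound rule(s).
(B) kakolmaa is wrong: it uses 1st person instead of 3rd person for person.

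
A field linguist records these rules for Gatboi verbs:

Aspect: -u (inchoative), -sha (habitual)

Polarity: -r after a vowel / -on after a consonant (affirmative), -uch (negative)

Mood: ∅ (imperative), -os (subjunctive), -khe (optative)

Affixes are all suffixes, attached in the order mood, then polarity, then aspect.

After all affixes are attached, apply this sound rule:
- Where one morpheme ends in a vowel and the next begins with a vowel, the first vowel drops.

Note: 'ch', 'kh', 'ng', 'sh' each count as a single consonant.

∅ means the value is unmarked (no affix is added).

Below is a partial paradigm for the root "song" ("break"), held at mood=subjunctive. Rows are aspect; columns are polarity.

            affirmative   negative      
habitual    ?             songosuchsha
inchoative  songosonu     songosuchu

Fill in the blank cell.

Attach mood subjunctive -os → songos.
Attach polarity affirmative -on (after consonant 's') → songoson.
Attach aspect habitual -sha → songosonsha.
Vowel deletion: no change.

songosonsha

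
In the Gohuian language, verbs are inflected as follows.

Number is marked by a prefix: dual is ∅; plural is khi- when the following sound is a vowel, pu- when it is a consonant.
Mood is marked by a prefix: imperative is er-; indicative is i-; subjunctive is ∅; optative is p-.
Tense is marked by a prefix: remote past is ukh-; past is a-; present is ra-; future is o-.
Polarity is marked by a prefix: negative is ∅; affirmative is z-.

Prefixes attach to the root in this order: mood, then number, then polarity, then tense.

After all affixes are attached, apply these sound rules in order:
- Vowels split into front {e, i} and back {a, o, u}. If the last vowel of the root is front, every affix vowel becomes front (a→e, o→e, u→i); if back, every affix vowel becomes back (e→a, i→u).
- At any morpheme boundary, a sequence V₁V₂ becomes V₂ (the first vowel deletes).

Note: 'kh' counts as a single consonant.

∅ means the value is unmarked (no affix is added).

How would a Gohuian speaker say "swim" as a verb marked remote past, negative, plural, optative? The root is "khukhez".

ikhpipkhukhez

Attach mood optative p- → pkhukhez.
Attach number plural pu- (before consonant 'p') → pupkhukhez.
polarity = negative: zero marking, form stays pupkhukhez.
Attach tense remote past ukh- → ukhpupkhukhez.
Apply vowel harmony: ukhpupkhukhez → ikhpipkhukhez.
Vowel deletion: no change.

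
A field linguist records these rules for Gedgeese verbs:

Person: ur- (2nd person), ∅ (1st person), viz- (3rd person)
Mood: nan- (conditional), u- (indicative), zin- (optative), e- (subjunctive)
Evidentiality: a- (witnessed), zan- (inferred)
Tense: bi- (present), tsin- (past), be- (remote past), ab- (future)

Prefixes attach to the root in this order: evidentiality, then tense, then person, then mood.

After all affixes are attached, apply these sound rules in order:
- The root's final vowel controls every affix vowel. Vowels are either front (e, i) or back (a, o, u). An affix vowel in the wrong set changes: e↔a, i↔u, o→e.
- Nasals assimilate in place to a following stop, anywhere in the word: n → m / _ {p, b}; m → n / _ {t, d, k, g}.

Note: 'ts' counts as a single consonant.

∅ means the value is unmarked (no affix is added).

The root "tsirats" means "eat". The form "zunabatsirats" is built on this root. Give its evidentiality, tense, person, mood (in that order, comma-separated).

Segment: zin-ab-a-tsirats.
evidentiality: a- → witnessed.
tense: ab- → future.
person: ∅ → 1st person.
mood: zin- → optative.

witnessed, future, 1st person, optative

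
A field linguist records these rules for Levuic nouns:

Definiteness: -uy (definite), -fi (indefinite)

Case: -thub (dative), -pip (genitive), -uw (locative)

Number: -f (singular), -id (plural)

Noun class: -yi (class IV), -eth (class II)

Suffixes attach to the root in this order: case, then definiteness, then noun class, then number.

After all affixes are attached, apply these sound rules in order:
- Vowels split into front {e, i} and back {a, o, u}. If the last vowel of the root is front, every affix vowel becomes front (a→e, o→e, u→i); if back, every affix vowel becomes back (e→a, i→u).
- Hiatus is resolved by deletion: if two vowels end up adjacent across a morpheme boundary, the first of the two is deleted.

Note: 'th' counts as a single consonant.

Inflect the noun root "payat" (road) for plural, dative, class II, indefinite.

Attach case dative -thub → payatthub.
Attach definiteness indefinite -fi → payatthubfi.
Attach noun class class II -eth → payatthubfieth.
Attach number plural -id → payatthubfiethid.
Apply vowel harmony: payatthubfiethid → payatthubfuathud.
Apply vowel deletion: payatthubfuathud → payatthubfathud.

payatthubfathud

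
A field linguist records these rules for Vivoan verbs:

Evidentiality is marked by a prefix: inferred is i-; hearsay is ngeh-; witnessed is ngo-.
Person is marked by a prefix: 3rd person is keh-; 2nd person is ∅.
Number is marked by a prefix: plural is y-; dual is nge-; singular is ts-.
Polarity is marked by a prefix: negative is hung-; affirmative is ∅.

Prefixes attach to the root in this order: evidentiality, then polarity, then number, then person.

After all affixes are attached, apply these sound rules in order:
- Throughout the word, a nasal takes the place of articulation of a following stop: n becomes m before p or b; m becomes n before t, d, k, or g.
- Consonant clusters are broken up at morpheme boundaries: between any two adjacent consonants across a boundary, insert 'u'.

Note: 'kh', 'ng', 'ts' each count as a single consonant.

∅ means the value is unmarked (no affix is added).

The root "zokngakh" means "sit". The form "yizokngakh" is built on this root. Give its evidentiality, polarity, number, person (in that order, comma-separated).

Segment: y-i-zokngakh.
evidentiality: i- → inferred.
polarity: ∅ → affirmative.
number: y- → plural.
person: ∅ → 2nd person.

inferred, affirmative, plural, 2nd person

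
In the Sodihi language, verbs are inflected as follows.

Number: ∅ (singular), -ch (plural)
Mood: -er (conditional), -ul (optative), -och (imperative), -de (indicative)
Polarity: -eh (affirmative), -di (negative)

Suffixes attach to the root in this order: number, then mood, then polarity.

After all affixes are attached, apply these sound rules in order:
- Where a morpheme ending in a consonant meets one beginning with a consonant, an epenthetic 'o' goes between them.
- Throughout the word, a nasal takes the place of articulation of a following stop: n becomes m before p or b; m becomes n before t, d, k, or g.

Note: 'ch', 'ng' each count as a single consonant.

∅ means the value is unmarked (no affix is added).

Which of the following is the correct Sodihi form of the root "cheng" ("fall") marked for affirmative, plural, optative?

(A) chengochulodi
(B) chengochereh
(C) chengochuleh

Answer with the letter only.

Attach number plural -ch → chengch.
Attach mood optative -ul → chengchul.
Attach polarity affirmative -eh → chengchuleh.
Apply epenthesis: chengchuleh → chengochuleh.
Nasal assimilation: no change.
So the correct form is chengochuleh, option (C).
(A) chengochulodi is wrong: it uses negative instead of affirmative for polarity.
(B) chengochereh is wrong: it uses conditional instead of optative for mood.

C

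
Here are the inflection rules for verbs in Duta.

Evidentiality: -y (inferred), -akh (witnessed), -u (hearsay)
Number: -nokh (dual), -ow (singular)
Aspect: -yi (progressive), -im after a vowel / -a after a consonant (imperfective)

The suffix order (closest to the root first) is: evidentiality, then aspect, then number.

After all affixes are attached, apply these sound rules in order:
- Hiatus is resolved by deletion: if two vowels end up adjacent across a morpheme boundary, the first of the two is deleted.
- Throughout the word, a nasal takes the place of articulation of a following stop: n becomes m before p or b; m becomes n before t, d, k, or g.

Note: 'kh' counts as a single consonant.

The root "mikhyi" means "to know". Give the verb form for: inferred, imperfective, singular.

mikhyiyow

Attach evidentiality inferred -y → mikhyiy.
Attach aspect imperfective -a (after consonant 'y') → mikhyiya.
Attach number singular -ow → mikhyiyaow.
Apply vowel deletion: mikhyiyaow → mikhyiyow.
Nasal assimilation: no change.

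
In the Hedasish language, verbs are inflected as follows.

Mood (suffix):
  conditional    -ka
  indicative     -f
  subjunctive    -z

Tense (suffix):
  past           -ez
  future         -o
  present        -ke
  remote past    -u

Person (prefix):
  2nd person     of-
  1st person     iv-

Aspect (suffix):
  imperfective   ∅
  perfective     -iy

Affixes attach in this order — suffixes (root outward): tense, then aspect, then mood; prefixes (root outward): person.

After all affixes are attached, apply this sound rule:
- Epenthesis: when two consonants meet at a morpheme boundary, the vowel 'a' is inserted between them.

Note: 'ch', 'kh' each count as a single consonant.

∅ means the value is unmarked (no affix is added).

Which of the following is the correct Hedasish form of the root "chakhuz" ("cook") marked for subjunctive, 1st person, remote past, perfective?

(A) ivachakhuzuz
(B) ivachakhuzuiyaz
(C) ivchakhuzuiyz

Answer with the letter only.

B

Attach tense remote past -u → chakhuzu.
Attach aspect perfective -iy → chakhuzuiy.
Attach person 1st person iv- → ivchakhuzuiy.
Attach mood subjunctive -z → ivchakhuzuiyz.
Apply epenthesis: ivchakhuzuiyz → ivachakhuzuiyaz.
So the correct form is ivachakhuzuiyaz, option (B).
(C) ivchakhuzuiyz is wrong: it fails to apply the sound rule(s).
(A) ivachakhuzuz is wrong: it uses imperfective instead of perfective for aspect.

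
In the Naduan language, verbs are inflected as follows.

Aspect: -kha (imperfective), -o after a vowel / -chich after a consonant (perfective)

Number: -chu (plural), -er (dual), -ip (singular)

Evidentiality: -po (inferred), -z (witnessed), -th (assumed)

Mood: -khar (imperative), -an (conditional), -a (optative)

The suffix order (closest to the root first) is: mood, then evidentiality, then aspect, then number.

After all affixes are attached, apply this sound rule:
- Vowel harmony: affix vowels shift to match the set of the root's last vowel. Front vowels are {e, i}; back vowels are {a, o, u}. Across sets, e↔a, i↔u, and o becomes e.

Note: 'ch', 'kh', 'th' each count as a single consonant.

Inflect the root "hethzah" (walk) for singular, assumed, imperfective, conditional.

hethzahanthkhaup

Attach mood conditional -an → hethzahan.
Attach evidentiality assumed -th → hethzahanth.
Attach aspect imperfective -kha → hethzahanthkha.
Attach number singular -ip → hethzahanthkhaip.
Apply vowel harmony: hethzahanthkhaip → hethzahanthkhaup.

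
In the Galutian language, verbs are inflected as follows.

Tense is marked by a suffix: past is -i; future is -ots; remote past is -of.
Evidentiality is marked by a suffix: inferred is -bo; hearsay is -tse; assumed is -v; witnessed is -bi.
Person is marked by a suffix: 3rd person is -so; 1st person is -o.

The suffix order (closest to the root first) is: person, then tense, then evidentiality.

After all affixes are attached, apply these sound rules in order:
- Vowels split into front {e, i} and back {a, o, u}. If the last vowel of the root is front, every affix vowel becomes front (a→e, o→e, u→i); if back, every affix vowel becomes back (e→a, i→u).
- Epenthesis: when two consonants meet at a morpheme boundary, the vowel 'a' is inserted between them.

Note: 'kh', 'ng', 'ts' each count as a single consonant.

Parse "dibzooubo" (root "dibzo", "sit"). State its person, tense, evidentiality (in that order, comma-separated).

Segment: dibzo-o-i-bo.
person: -o → 1st person.
tense: -i → past.
evidentiality: -bo → inferred.

1st person, past, inferred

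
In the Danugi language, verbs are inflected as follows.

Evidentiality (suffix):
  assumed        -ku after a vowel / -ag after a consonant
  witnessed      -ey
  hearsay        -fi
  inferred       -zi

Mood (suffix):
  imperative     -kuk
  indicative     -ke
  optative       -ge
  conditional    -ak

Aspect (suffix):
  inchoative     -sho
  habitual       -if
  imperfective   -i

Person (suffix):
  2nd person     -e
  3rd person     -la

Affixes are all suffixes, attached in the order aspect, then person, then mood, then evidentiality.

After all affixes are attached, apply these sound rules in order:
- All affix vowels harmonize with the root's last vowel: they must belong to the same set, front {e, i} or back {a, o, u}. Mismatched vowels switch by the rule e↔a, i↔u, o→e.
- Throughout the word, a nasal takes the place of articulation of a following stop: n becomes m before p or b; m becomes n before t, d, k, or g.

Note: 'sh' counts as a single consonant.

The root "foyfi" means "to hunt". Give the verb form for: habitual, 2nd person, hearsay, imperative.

Attach aspect habitual -if → foyfiif.
Attach person 2nd person -e → foyfiife.
Attach mood imperative -kuk → foyfiifekuk.
Attach evidentiality hearsay -fi → foyfiifekukfi.
Apply vowel harmony: foyfiifekukfi → foyfiifekikfi.
Nasal assimilation: no change.

foyfiifekikfi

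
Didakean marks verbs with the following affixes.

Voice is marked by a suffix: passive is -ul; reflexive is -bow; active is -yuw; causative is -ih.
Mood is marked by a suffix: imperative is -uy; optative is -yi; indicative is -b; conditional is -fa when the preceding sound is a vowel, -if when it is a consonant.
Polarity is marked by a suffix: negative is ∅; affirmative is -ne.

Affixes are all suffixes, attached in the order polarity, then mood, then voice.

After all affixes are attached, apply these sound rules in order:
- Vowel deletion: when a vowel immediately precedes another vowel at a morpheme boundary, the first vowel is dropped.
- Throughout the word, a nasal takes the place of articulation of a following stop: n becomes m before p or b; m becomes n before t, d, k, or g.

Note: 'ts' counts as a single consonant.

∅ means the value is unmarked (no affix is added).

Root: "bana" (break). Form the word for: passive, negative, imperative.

polarity = negative: zero marking, form stays bana.
Attach mood imperative -uy → banauy.
Attach voice passive -ul → banauyul.
Apply vowel deletion: banauyul → banuyul.
Nasal assimilation: no change.

banuyul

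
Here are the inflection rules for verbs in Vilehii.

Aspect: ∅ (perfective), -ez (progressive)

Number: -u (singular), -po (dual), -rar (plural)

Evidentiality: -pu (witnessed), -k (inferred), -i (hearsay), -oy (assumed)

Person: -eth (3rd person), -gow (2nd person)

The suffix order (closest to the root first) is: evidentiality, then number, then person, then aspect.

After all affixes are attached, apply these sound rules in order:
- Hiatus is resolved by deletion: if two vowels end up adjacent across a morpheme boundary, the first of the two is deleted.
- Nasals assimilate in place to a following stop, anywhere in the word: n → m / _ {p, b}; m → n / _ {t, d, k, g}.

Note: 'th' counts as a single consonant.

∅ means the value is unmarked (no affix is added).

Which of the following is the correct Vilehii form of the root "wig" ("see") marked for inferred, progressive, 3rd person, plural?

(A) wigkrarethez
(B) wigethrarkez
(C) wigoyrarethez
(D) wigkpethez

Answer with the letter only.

Attach evidentiality inferred -k → wigk.
Attach number plural -rar → wigkrar.
Attach person 3rd person -eth → wigkrareth.
Attach aspect progressive -ez → wigkrarethez.
Vowel deletion: no change.
Nasal assimilation: no change.
So the correct form is wigkrarethez, option (A).
(C) wigoyrarethez is wrong: it uses assumed instead of inferred for evidentiality.
(B) wigethrarkez is wrong: it has the affixes in the wrong order.
(D) wigkpethez is wrong: it uses dual instead of plural for number.

A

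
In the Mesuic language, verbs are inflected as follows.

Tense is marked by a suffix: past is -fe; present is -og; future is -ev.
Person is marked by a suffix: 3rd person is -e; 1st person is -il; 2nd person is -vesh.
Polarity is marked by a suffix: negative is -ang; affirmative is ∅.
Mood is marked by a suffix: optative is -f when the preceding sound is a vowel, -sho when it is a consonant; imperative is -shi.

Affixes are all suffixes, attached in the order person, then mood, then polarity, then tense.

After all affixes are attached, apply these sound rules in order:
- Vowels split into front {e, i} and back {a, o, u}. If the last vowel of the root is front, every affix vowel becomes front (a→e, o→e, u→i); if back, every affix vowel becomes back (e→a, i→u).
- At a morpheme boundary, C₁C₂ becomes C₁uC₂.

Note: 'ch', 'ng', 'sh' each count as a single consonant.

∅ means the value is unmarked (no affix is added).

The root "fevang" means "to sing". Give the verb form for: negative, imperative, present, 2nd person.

Attach person 2nd person -vesh → fevangvesh.
Attach mood imperative -shi → fevangveshshi.
Attach polarity negative -ang → fevangveshshiang.
Attach tense present -og → fevangveshshiangog.
Apply vowel harmony: fevangveshshiangog → fevangvashshuangog.
Apply epenthesis: fevangvashshuangog → fevanguvashushuangog.

fevanguvashushuangog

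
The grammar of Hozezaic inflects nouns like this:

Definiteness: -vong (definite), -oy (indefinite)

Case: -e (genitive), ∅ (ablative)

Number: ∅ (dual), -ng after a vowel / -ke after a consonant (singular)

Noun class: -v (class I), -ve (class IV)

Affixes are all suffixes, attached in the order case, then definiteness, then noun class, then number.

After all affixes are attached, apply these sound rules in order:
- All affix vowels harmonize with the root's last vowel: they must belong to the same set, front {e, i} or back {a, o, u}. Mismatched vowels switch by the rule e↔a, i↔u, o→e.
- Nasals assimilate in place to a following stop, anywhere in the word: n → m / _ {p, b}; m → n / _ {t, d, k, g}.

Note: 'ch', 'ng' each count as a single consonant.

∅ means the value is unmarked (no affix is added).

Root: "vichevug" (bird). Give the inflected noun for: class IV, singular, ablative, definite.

vichevugvongvang

case = ablative: zero marking, form stays vichevug.
Attach definiteness definite -vong → vichevugvong.
Attach noun class class IV -ve → vichevugvongve.
Attach number singular -ng (after vowel 'e') → vichevugvongveng.
Apply vowel harmony: vichevugvongveng → vichevugvongvang.
Nasal assimilation: no change.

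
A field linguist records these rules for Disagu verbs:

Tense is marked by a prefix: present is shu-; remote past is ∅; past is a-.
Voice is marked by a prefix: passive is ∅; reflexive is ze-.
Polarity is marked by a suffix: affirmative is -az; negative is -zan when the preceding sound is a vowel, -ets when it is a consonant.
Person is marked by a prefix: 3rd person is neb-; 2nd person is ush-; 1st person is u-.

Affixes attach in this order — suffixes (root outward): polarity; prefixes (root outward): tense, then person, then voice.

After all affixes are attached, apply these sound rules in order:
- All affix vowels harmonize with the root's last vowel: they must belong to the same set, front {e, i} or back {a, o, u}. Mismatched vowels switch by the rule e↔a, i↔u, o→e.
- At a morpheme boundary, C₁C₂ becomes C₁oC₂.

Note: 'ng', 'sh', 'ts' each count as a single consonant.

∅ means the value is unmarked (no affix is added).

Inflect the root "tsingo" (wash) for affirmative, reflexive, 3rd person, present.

zanaboshutsingoaz

Attach tense present shu- → shutsingo.
Attach person 3rd person neb- → nebshutsingo.
Attach polarity affirmative -az → nebshutsingoaz.
Attach voice reflexive ze- → zenebshutsingoaz.
Apply vowel harmony: zenebshutsingoaz → zanabshutsingoaz.
Apply epenthesis: zanabshutsingoaz → zanaboshutsingoaz.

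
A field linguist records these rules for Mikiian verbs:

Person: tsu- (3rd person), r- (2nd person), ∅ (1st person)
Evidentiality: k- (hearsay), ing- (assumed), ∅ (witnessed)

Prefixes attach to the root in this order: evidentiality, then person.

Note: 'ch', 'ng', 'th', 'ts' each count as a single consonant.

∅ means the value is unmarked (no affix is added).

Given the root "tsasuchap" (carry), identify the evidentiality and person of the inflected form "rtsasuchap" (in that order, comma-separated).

Segment: r-tsasuchap.
evidentiality: ∅ → witnessed.
person: r- → 2nd person.

witnessed, 2nd person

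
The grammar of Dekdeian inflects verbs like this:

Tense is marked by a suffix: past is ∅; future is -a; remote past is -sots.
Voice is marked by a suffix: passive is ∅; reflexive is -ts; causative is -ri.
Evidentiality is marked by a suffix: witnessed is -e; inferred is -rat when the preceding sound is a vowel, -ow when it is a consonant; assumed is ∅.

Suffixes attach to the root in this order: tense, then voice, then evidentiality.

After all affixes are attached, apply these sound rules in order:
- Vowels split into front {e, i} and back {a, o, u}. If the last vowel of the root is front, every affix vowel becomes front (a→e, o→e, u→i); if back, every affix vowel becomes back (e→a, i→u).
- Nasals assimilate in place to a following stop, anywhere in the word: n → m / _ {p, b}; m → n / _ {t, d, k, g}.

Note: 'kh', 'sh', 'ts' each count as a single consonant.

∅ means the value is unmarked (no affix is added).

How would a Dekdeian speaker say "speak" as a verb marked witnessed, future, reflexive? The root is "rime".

rimeetse

Attach tense future -a → rimea.
Attach voice reflexive -ts → rimeats.
Attach evidentiality witnessed -e → rimeatse.
Apply vowel harmony: rimeatse → rimeetse.
Nasal assimilation: no change.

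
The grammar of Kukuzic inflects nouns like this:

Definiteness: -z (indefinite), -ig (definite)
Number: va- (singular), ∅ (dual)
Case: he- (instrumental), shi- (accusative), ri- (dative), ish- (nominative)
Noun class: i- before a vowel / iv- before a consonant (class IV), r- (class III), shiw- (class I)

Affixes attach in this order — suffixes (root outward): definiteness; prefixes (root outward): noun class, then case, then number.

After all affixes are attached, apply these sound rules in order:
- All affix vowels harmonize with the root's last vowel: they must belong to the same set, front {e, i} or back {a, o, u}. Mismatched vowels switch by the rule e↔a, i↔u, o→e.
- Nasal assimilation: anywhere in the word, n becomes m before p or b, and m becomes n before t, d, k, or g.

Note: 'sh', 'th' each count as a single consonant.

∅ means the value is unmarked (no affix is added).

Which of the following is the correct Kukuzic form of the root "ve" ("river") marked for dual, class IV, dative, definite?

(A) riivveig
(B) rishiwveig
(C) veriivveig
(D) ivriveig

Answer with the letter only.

Attach noun class class IV iv- (before consonant 'v') → ivve.
Attach case dative ri- → riivve.
Attach definiteness definite -ig → riivveig.
number = dual: zero marking, form stays riivveig.
Vowel harmony: no change.
Nasal assimilation: no change.
So the correct form is riivveig, option (A).
(D) ivriveig is wrong: it has the affixes in the wrong order.
(C) veriivveig is wrong: it uses singular instead of dual for number.
(B) rishiwveig is wrong: it uses class I instead of class IV for noun class.

A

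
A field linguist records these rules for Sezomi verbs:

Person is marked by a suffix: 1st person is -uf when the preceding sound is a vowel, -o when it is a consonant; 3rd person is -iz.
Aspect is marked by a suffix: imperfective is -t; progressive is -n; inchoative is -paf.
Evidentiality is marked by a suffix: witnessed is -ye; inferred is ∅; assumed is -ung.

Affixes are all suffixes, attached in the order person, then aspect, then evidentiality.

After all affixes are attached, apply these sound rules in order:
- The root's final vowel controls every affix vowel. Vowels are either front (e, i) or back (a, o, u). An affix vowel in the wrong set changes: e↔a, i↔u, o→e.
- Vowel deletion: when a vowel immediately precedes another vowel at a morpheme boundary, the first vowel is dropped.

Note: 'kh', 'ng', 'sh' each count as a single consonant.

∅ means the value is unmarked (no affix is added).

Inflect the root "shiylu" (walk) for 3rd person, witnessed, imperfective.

Attach person 3rd person -iz → shiyluiz.
Attach aspect imperfective -t → shiyluizt.
Attach evidentiality witnessed -ye → shiyluiztye.
Apply vowel harmony: shiyluiztye → shiyluuztya.
Apply vowel deletion: shiyluuztya → shiyluztya.

shiyluztya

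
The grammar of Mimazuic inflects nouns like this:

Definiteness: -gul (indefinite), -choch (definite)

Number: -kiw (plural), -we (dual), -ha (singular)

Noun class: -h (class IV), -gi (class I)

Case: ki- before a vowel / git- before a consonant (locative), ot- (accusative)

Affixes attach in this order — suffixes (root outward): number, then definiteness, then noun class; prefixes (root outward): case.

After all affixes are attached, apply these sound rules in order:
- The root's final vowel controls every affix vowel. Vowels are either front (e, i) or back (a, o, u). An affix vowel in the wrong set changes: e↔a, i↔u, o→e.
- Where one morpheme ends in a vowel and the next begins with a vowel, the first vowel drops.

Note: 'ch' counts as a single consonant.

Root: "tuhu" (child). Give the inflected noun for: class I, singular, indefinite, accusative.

Attach case accusative ot- → ottuhu.
Attach number singular -ha → ottuhuha.
Attach definiteness indefinite -gul → ottuhuhagul.
Attach noun class class I -gi → ottuhuhagulgi.
Apply vowel harmony: ottuhuhagulgi → ottuhuhagulgu.
Vowel deletion: no change.

ottuhuhagulgu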